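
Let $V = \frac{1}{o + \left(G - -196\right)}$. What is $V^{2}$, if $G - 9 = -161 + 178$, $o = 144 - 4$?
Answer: $\frac{1}{131044} \approx 7.631 \cdot 10^{-6}$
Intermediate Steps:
$o = 140$ ($o = 144 - 4 = 140$)
$G = 26$ ($G = 9 + \left(-161 + 178\right) = 9 + 17 = 26$)
$V = \frac{1}{362}$ ($V = \frac{1}{140 + \left(26 - -196\right)} = \frac{1}{140 + \left(26 + 196\right)} = \frac{1}{140 + 222} = \frac{1}{362} \approx 0.0027624$)
$V^{2} = \left(\frac{1}{362}\right)^{2} = \frac{1}{131044}$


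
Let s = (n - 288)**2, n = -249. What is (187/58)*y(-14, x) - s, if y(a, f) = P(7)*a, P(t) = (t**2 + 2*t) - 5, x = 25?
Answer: -290987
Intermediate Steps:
s = 288369 (s = (-249 - 288)**2 = (-537)**2 = 288369)
P(t) = -5 + t**2 + 2*t
y(a, f) = 58*a (y(a, f) = (-5 + 7**2 + 2*7)*a = (-5 + 49 + 14)*a = 58*a)
(187/58)*y(-14, x) - s = (187/58)*(58*(-14)) - 1*288369 = (187*(1/58))*(-812) - 288369 = (187/58)*(-812) - 288369 = -2618 - 288369 = -290987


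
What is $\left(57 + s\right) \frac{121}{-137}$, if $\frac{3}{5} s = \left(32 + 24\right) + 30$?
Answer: $- \frac{72721}{411} \approx -176.94$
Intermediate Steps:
$s = \frac{430}{3}$ ($s = \frac{5 \left(\left(32 + 24\right) + 30\right)}{3} = \frac{5 \left(56 + 30\right)}{3} = \frac{5}{3} \cdot 86 = \frac{430}{3} \approx 143.33$)
$\left(57 + s\right) \frac{121}{-137} = \left(57 + \frac{430}{3}\right) \frac{121}{-137} = \frac{601 \cdot 121 \left(- \frac{1}{137}\right)}{3} = \frac{601}{3} \left(- \frac{121}{137}\right) = - \frac{72721}{411}$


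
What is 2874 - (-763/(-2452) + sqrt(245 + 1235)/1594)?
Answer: 7046285/2452 - sqrt(370)/797 ≈ 2873.7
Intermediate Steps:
2874 - (-763/(-2452) + sqrt(245 + 1235)/1594) = 2874 - (-763*(-1/2452) + sqrt(1480)*(1/1594)) = 2874 - (763/2452 + (2*sqrt(370))*(1/1594)) = 2874 - (763/2452 + sqrt(370)/797) = 2874 + (-763/2452 - sqrt(370)/797) = 7046285/2452 - sqrt(370)/797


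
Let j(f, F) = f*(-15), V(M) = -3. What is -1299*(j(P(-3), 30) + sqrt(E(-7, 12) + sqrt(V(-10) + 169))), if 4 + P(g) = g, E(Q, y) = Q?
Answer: -136395 - 1299*sqrt(-7 + sqrt(166)) ≈ -1.3955e+5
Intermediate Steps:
P(g) = -4 + g
j(f, F) = -15*f
-1299*(j(P(-3), 30) + sqrt(E(-7, 12) + sqrt(V(-10) + 169))) = -1299*(-15*(-4 - 3) + sqrt(-7 + sqrt(-3 + 169))) = -1299*(-15*(-7) + sqrt(-7 + sqrt(166))) = -1299*(105 + sqrt(-7 + sqrt(166))) = -136395 - 1299*sqrt(-7 + sqrt(166))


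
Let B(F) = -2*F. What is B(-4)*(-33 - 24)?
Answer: -456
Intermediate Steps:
B(-4)*(-33 - 24) = (-2*(-4))*(-33 - 24) = 8*(-57) = -456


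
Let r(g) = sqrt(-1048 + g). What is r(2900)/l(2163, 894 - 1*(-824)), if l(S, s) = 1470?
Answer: sqrt(463)/735 ≈ 0.029275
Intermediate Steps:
r(2900)/l(2163, 894 - 1*(-824)) = sqrt(-1048 + 2900)/1470 = sqrt(1852)*(1/1470) = (2*sqrt(463))*(1/1470) = sqrt(463)/735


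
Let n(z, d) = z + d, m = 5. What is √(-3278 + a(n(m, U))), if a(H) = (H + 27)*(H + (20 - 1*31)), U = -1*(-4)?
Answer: 5*I*√134 ≈ 57.879*I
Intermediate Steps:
U = 4
n(z, d) = d + z
a(H) = (-11 + H)*(27 + H) (a(H) = (27 + H)*(H + (20 - 31)) = (27 + H)*(H - 11) = (27 + H)*(-11 + H) = (-11 + H)*(27 + H))
√(-3278 + a(n(m, U))) = √(-3278 + (-297 + (4 + 5)² + 16*(4 + 5))) = √(-3278 + (-297 + 9² + 16*9)) = √(-3278 + (-297 + 81 + 144)) = √(-3278 - 72) = √(-3350) = 5*I*√134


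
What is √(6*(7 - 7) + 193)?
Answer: √193 ≈ 13.892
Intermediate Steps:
√(6*(7 - 7) + 193) = √(6*0 + 193) = √(0 + 193) = √193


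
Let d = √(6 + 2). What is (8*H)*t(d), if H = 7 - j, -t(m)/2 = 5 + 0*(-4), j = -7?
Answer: -1120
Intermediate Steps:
d = 2*√2 (d = √8 = 2*√2 ≈ 2.8284)
t(m) = -10 (t(m) = -2*(5 + 0*(-4)) = -2*(5 + 0) = -2*5 = -10)
H = 14 (H = 7 - 1*(-7) = 7 + 7 = 14)
(8*H)*t(d) = (8*14)*(-10) = 112*(-10) = -1120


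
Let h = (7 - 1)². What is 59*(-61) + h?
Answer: -3563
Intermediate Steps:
h = 36 (h = 6² = 36)
59*(-61) + h = 59*(-61) + 36 = -3599 + 36 = -3563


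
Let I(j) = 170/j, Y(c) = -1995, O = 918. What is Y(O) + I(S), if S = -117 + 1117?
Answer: -199483/100 ≈ -1994.8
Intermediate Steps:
S = 1000
Y(O) + I(S) = -1995 + 170/1000 = -1995 + 170*(1/1000) = -1995 + 17/100 = -199483/100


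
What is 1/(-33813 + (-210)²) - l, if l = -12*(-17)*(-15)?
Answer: 31478221/10287 ≈ 3060.0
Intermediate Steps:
l = -3060 (l = 204*(-15) = -3060)
1/(-33813 + (-210)²) - l = 1/(-33813 + (-210)²) - 1*(-3060) = 1/(-33813 + 44100) + 3060 = 1/10287 + 3060 = 31478221/10287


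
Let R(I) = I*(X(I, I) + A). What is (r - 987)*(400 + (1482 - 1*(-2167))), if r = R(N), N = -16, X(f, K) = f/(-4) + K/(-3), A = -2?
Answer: -13414337/3 ≈ -4.4714e+6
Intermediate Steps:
X(f, K) = -K/3 - f/4 (X(f, K) = f*(-¼) + K*(-⅓) = -f/4 - K/3 = -K/3 - f/4)
R(I) = I*(-2 - 7*I/12) (R(I) = I*((-I/3 - I/4) - 2) = I*(-7*I/12 - 2) = I*(-2 - 7*I/12))
r = -352/3 (r = -1/12*(-16)*(24 + 7*(-16)) = -1/12*(-16)*(24 - 112) = -1/12*(-16)*(-88) = -352/3 ≈ -117.33)
(r - 987)*(400 + (1482 - 1*(-2167))) = (-352/3 - 987)*(400 + (1482 - 1*(-2167))) = -3313*(400 + (1482 + 2167))/3 = -3313*(400 + 3649)/3 = -3313/3*4049 = -13414337/3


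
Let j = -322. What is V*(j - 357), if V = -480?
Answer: 325920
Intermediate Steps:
V*(j - 357) = -480*(-322 - 357) = -480*(-679) = 325920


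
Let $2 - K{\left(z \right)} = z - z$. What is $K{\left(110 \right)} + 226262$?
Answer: $226264$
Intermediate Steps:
$K{\left(z \right)} = 2$ ($K{\left(z \right)} = 2 - \left(z - z\right) = 2 - 0 = 2 + 0 = 2$)
$K{\left(110 \right)} + 226262 = 2 + 226262 = 226264$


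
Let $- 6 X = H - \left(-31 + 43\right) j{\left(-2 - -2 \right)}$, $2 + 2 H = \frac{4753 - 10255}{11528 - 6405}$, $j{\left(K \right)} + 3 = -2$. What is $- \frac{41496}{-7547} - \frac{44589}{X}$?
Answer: $\frac{5178085260015}{1130185891} \approx 4581.6$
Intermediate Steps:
$j{\left(K \right)} = -5$ ($j{\left(K \right)} = -3 - 2 = -5$)
$H = - \frac{7874}{5123}$ ($H = -1 + \frac{\left(4753 - 10255\right) \frac{1}{11528 - 6405}}{2} = -1 + \frac{\left(-5502\right) \frac{1}{5123}}{2} = -1 + \frac{1}{2} \left(- \frac{5502}{5123}\right) = -1 - \frac{2751}{5123} = - \frac{7874}{5123} \approx -1.537$)
$X = - \frac{149753}{15369}$ ($X = - \frac{- \frac{7874}{5123} - \left(-31 + 43\right) \left(-5\right)}{6} = - \frac{- \frac{7874}{5123} - 12 \left(-5\right)}{6} = - \frac{- \frac{7874}{5123} - -60}{6} = - \frac{- \frac{7874}{5123} + 60}{6} = \left(- \frac{1}{6}\right) \frac{299506}{5123} = - \frac{149753}{15369} \approx -9.7438$)
$- \frac{41496}{-7547} - \frac{44589}{X} = - \frac{41496}{-7547} - \frac{44589}{- \frac{149753}{15369}} = \left(-41496\right) \left(- \frac{1}{7547}\right) - - \frac{685288341}{149753} = \frac{41496}{7547} + \frac{685288341}{149753} = \frac{5178085260015}{1130185891}$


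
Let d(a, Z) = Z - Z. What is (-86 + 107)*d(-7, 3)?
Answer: 0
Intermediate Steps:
d(a, Z) = 0
(-86 + 107)*d(-7, 3) = (-86 + 107)*0 = 21*0 = 0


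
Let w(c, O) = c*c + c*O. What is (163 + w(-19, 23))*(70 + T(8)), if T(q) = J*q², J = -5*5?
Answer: -133110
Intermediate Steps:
J = -25
T(q) = -25*q²
w(c, O) = c² + O*c
(163 + w(-19, 23))*(70 + T(8)) = (163 - 19*(23 - 19))*(70 - 25*8²) = (163 - 19*4)*(70 - 25*64) = (163 - 76)*(70 - 1600) = 87*(-1530) = -133110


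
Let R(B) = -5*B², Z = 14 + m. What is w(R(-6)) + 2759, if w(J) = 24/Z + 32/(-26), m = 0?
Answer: 251113/91 ≈ 2759.5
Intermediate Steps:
Z = 14 (Z = 14 + 0 = 14)
w(J) = 44/91 (w(J) = 24/14 + 32/(-26) = 24*(1/14) + 32*(-1/26) = 12/7 - 16/13 = 44/91)
w(R(-6)) + 2759 = 44/91 + 2759 = 251113/91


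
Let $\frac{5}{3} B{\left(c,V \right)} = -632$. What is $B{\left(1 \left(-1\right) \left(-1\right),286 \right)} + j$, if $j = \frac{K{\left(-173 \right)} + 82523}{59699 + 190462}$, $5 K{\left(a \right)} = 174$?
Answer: $- \frac{473892467}{1250805} \approx -378.87$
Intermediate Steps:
$B{\left(c,V \right)} = - \frac{1896}{5}$ ($B{\left(c,V \right)} = \frac{3}{5} \left(-632\right) = - \frac{1896}{5}$)
$K{\left(a \right)} = \frac{174}{5}$ ($K{\left(a \right)} = \frac{1}{5} \cdot 174 = \frac{174}{5}$)
$j = \frac{412789}{1250805}$ ($j = \frac{\frac{174}{5} + 82523}{59699 + 190462} = \frac{412789}{5 \cdot 250161} = \frac{412789}{5} \cdot \frac{1}{250161} = \frac{412789}{1250805} \approx 0.33002$)
$B{\left(1 \left(-1\right) \left(-1\right),286 \right)} + j = - \frac{1896}{5} + \frac{412789}{1250805} = - \frac{473892467}{1250805}$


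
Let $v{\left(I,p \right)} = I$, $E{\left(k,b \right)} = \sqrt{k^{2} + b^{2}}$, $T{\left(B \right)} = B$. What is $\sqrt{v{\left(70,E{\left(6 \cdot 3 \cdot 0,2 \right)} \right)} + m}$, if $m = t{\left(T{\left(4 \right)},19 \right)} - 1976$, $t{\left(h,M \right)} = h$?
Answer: $i \sqrt{1902} \approx 43.612 i$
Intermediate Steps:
$E{\left(k,b \right)} = \sqrt{b^{2} + k^{2}}$
$m = -1972$ ($m = 4 - 1976 = -1972$)
$\sqrt{v{\left(70,E{\left(6 \cdot 3 \cdot 0,2 \right)} \right)} + m} = \sqrt{70 - 1972} = \sqrt{-1902} = i \sqrt{1902}$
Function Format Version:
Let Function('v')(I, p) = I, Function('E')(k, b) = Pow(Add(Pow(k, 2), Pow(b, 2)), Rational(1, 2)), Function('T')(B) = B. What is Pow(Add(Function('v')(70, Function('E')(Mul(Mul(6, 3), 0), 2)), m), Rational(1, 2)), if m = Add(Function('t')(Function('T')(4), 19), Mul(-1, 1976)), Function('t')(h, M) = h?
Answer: Mul(I, Pow(1902, Rational(1, 2))) ≈ Mul(43.612, I)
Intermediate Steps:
Function('E')(k, b) = Pow(Add(Pow(b, 2), Pow(k, 2)), Rational(1, 2))
m = -1972 (m = Add(4, Mul(-1, 1976)) = Add(4, -1976) = -1972)
Pow(Add(Function('v')(70, Function('E')(Mul(Mul(6, 3), 0), 2)), m), Rational(1, 2)) = Pow(Add(70, -1972), Rational(1, 2)) = Pow(-1902, Rational(1, 2)) = Mul(I, Pow(1902, Rational(1, 2)))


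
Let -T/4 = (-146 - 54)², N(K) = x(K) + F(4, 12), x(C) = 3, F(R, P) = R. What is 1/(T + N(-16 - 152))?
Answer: -1/159993 ≈ -6.2503e-6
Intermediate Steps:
N(K) = 7 (N(K) = 3 + 4 = 7)
T = -160000 (T = -4*(-146 - 54)² = -4*(-200)² = -4*40000 = -160000)
1/(T + N(-16 - 152)) = 1/(-160000 + 7) = 1/(-159993) = -1/159993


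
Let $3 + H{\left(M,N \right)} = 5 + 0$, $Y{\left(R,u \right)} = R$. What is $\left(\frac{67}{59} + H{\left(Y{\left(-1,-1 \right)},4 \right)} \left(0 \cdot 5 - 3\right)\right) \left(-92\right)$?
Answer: $\frac{26404}{59} \approx 447.53$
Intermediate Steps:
$H{\left(M,N \right)} = 2$ ($H{\left(M,N \right)} = -3 + \left(5 + 0\right) = -3 + 5 = 2$)
$\left(\frac{67}{59} + H{\left(Y{\left(-1,-1 \right)},4 \right)} \left(0 \cdot 5 - 3\right)\right) \left(-92\right) = \left(\frac{67}{59} + 2 \left(0 \cdot 5 - 3\right)\right) \left(-92\right) = \left(67 \cdot \frac{1}{59} + 2 \left(0 - 3\right)\right) \left(-92\right) = \left(\frac{67}{59} + 2 \left(-3\right)\right) \left(-92\right) = \left(\frac{67}{59} - 6\right) \left(-92\right) = \left(- \frac{287}{59}\right) \left(-92\right) = \frac{26404}{59}$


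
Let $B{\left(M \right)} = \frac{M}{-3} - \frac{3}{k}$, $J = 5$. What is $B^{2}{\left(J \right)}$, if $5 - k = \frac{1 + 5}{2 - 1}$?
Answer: $\frac{16}{9} \approx 1.7778$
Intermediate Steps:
$k = -1$ ($k = 5 - \frac{1 + 5}{2 - 1} = 5 - \frac{6}{1} = 5 - 6 \cdot 1 = 5 - 6 = -1$)
$B{\left(M \right)} = 3 - \frac{M}{3}$ ($B{\left(M \right)} = \frac{M}{-3} - \frac{3}{-1} = M \left(- \frac{1}{3}\right) - -3 = - \frac{M}{3} + 3 = 3 - \frac{M}{3}$)
$B^{2}{\left(J \right)} = \left(3 - \frac{5}{3}\right)^{2} = \left(\frac{4}{3}\right)^{2} = \frac{16}{9}$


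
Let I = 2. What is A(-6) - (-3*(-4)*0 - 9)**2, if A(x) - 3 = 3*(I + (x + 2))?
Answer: -84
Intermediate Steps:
A(x) = 15 + 3*x (A(x) = 3 + 3*(2 + (x + 2)) = 3 + 3*(2 + (2 + x)) = 3 + 3*(4 + x) = 3 + (12 + 3*x) = 15 + 3*x)
A(-6) - (-3*(-4)*0 - 9)**2 = (15 + 3*(-6)) - (-3*(-4)*0 - 9)**2 = (15 - 18) - (12*0 - 9)**2 = -3 - (0 - 9)**2 = -3 - 1*(-9)**2 = -3 - 1*81 = -3 - 81 = -84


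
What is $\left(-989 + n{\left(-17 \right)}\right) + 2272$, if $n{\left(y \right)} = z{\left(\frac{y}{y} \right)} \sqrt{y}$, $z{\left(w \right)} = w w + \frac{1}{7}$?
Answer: $1283 + \frac{8 i \sqrt{17}}{7} \approx 1283.0 + 4.7121 i$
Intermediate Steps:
$z{\left(w \right)} = \frac{1}{7} + w^{2}$ ($z{\left(w \right)} = w^{2} + \frac{1}{7} = \frac{1}{7} + w^{2}$)
$n{\left(y \right)} = \frac{8 \sqrt{y}}{7}$ ($n{\left(y \right)} = \left(\frac{1}{7} + \left(\frac{y}{y}\right)^{2}\right) \sqrt{y} = \left(\frac{1}{7} + 1^{2}\right) \sqrt{y} = \left(\frac{1}{7} + 1\right) \sqrt{y} = \frac{8 \sqrt{y}}{7}$)
$\left(-989 + n{\left(-17 \right)}\right) + 2272 = \left(-989 + \frac{8 \sqrt{-17}}{7}\right) + 2272 = \left(-989 + \frac{8 i \sqrt{17}}{7}\right) + 2272 = 1283 + \frac{8 i \sqrt{17}}{7}$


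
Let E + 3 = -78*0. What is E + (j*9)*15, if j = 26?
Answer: 3507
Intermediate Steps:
E = -3 (E = -3 - 78*0 = -3 + 0 = -3)
E + (j*9)*15 = -3 + (26*9)*15 = -3 + 234*15 = -3 + 3510 = 3507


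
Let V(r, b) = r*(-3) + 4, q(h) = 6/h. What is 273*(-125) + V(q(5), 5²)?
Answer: -170623/5 ≈ -34125.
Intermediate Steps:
V(r, b) = 4 - 3*r (V(r, b) = -3*r + 4 = 4 - 3*r)
273*(-125) + V(q(5), 5²) = 273*(-125) + (4 - 18/5) = -34125 + (4 - 18/5) = -34125 + ⅖ = -170623/5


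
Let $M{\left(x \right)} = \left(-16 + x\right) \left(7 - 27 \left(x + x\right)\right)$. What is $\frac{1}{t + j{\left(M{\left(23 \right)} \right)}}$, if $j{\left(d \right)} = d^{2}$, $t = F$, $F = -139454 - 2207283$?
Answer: $\frac{1}{72389288} \approx 1.3814 \cdot 10^{-8}$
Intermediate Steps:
$M{\left(x \right)} = \left(-16 + x\right) \left(7 - 54 x\right)$ ($M{\left(x \right)} = \left(-16 + x\right) \left(7 - 27 \cdot 2 x\right) = \left(-16 + x\right) \left(7 - 54 x\right)$)
$F = -2346737$
$t = -2346737$
$\frac{1}{t + j{\left(M{\left(23 \right)} \right)}} = \frac{1}{-2346737 + \left(-112 - 54 \cdot 23^{2} + 871 \cdot 23\right)^{2}} = \frac{1}{-2346737 + \left(-112 - 28566 + 20033\right)^{2}} = \frac{1}{-2346737 + \left(-8645\right)^{2}} = \frac{1}{-2346737 + 74736025} = \frac{1}{72389288}$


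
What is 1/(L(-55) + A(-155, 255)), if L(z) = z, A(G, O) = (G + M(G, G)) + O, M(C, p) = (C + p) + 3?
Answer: -1/262 ≈ -0.0038168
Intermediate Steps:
M(C, p) = 3 + C + p
A(G, O) = 3 + O + 3*G (A(G, O) = (G + (3 + G + G)) + O = (G + (3 + 2*G)) + O = (3 + 3*G) + O = 3 + O + 3*G)
1/(L(-55) + A(-155, 255)) = 1/(-55 + (3 + 255 + 3*(-155))) = 1/(-55 + (3 + 255 - 465)) = 1/(-55 - 207) = 1/(-262) = -1/262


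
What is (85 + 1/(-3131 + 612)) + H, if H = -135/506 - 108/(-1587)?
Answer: 226002935/2665102 ≈ 84.801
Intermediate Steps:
H = -2313/11638 (H = -135*1/506 - 108*(-1/1587) = -135/506 + 36/529 = -2313/11638 ≈ -0.19875)
(85 + 1/(-3131 + 612)) + H = (85 + 1/(-3131 + 612)) - 2313/11638 = (85 + 1/(-2519)) - 2313/11638 = (85 - 1/2519) - 2313/11638 = 214114/2519 - 2313/11638 = 226002935/2665102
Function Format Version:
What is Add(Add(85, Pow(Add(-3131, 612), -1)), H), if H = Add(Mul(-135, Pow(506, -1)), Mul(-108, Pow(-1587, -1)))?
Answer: Rational(226002935, 2665102) ≈ 84.801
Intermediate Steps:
H = Rational(-2313, 11638) (H = Add(Mul(-135, Rational(1, 506)), Mul(-108, Rational(-1, 1587))) = Add(Rational(-135, 506), Rational(36, 529)) = Rational(-2313, 11638) ≈ -0.19875)
Add(Add(85, Pow(Add(-3131, 612), -1)), H) = Add(Add(85, Pow(Add(-3131, 612), -1)), Rational(-2313, 11638)) = Add(Add(85, Pow(-2519, -1)), Rational(-2313, 11638)) = Add(Add(85, Rational(-1, 2519)), Rational(-2313, 11638)) = Add(Rational(214114, 2519), Rational(-2313, 11638)) = Rational(226002935, 2665102)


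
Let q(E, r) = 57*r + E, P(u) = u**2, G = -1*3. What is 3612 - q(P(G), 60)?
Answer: 183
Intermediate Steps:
G = -3
q(E, r) = E + 57*r
3612 - q(P(G), 60) = 3612 - ((-3)**2 + 57*60) = 3612 - (9 + 3420) = 3612 - 1*3429 = 3612 - 3429 = 183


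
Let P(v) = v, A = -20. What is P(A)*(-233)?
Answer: 4660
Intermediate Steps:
P(A)*(-233) = -20*(-233) = 4660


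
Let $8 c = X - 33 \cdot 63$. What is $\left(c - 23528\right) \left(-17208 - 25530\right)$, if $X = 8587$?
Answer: $970772301$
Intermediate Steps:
$c = \frac{1627}{2}$ ($c = \frac{8587 - 33 \cdot 63}{8} = \frac{8587 - 2079}{8} = \frac{1}{8} \cdot 6508 = \frac{1627}{2} \approx 813.5$)
$\left(c - 23528\right) \left(-17208 - 25530\right) = \left(\frac{1627}{2} - 23528\right) \left(-17208 - 25530\right) = \left(- \frac{45429}{2}\right) \left(-42738\right) = 970772301$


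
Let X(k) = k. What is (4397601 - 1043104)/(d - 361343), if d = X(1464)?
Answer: -3354497/359879 ≈ -9.3212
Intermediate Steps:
d = 1464
(4397601 - 1043104)/(d - 361343) = (4397601 - 1043104)/(1464 - 361343) = 3354497/(-359879) = 3354497*(-1/359879) = -3354497/359879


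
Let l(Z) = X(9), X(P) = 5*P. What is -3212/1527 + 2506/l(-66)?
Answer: 1227374/22905 ≈ 53.585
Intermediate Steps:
l(Z) = 45 (l(Z) = 5*9 = 45)
-3212/1527 + 2506/l(-66) = -3212/1527 + 2506/45 = 1227374/22905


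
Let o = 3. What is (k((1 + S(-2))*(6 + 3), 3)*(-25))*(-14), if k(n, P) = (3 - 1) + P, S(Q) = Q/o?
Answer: 1750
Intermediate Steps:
S(Q) = Q/3
k(n, P) = 2 + P
(k((1 + S(-2))*(6 + 3), 3)*(-25))*(-14) = ((2 + 3)*(-25))*(-14) = (5*(-25))*(-14) = -125*(-14) = 1750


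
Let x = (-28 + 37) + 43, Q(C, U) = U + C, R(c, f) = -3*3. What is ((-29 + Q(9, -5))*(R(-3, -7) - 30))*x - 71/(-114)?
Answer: 5779871/114 ≈ 50701.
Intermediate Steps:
R(c, f) = -9
Q(C, U) = C + U
x = 52 (x = 9 + 43 = 52)
((-29 + Q(9, -5))*(R(-3, -7) - 30))*x - 71/(-114) = ((-29 + (9 - 5))*(-9 - 30))*52 - 71/(-114) = ((-29 + 4)*(-39))*52 - 71*(-1/114) = -25*(-39)*52 + 71/114 = 975*52 + 71/114 = 50700 + 71/114 = 5779871/114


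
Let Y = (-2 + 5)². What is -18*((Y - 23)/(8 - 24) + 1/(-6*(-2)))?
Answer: -69/4 ≈ -17.250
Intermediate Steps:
Y = 9 (Y = 3² = 9)
-18*((Y - 23)/(8 - 24) + 1/(-6*(-2))) = -18*((9 - 23)/(8 - 24) + 1/(-6*(-2))) = -18*(-14/(-16) + 1/12) = -18*(-14*(-1/16) + 1/12) = -18*(7/8 + 1/12) = -18*23/24 = -69/4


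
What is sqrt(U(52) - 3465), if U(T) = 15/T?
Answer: I*sqrt(2342145)/26 ≈ 58.862*I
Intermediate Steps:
sqrt(U(52) - 3465) = sqrt(15/52 - 3465) = sqrt(-180165/52) = I*sqrt(2342145)/26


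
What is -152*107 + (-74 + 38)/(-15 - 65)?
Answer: -325271/20 ≈ -16264.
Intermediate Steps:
-152*107 + (-74 + 38)/(-15 - 65) = -16264 - 36/(-80) = -16264 - 36*(-1/80) = -16264 + 9/20 = -325271/20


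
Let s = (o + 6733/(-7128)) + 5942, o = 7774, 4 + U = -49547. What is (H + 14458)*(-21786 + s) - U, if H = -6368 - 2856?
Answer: -150378606817/3564 ≈ -4.2194e+7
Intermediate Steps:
U = -49551 (U = -4 - 49547 = -49551)
H = -9224
s = 97760915/7128 (s = (7774 + 6733/(-7128)) + 5942 = (7774 + 6733*(-1/7128)) + 5942 = (7774 - 6733/7128) + 5942 = 55406339/7128 + 5942 = 97760915/7128 ≈ 13715.)
(H + 14458)*(-21786 + s) - U = (-9224 + 14458)*(-21786 + 97760915/7128) - 1*(-49551) = 5234*(-57529693/7128) + 49551 = -150555206581/3564 + 49551 = -150378606817/3564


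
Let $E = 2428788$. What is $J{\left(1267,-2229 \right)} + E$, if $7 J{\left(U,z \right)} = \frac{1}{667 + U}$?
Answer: $\frac{32880931945}{13538} \approx 2.4288 \cdot 10^{6}$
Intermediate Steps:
$J{\left(U,z \right)} = \frac{1}{7 \left(667 + U\right)}$
$J{\left(1267,-2229 \right)} + E = \frac{1}{7 \left(667 + 1267\right)} + 2428788 = \frac{1}{7 \cdot 1934} + 2428788 = \frac{1}{7} \cdot \frac{1}{1934} + 2428788 = \frac{1}{13538} + 2428788 = \frac{32880931945}{13538}$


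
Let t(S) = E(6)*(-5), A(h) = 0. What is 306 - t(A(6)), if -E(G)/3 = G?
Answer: 216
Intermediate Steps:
E(G) = -3*G
t(S) = 90 (t(S) = -3*6*(-5) = -18*(-5) = 90)
306 - t(A(6)) = 306 - 1*90 = 306 - 90 = 216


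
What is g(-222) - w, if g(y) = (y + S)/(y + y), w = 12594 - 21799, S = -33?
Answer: 1362425/148 ≈ 9205.6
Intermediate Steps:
w = -9205
g(y) = (-33 + y)/(2*y) (g(y) = (y - 33)/(y + y) = (-33 + y)/((2*y)) = (-33 + y)*(1/(2*y)) = (-33 + y)/(2*y))
g(-222) - w = (½)*(-33 - 222)/(-222) - 1*(-9205) = (½)*(-1/222)*(-255) + 9205 = 85/148 + 9205 = 1362425/148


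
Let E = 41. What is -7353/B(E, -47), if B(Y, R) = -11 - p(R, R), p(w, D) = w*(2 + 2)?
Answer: -2451/59 ≈ -41.542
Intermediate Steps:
p(w, D) = 4*w (p(w, D) = w*4 = 4*w)
B(Y, R) = -11 - 4*R
-7353/B(E, -47) = -7353/(-11 - 4*(-47)) = -7353/(-11 + 188) = -7353/177 = -7353*1/177 = -2451/59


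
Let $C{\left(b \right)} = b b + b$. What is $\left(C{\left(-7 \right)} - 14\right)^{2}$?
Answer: $784$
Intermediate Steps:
$C{\left(b \right)} = b + b^{2}$ ($C{\left(b \right)} = b^{2} + b = b + b^{2}$)
$\left(C{\left(-7 \right)} - 14\right)^{2} = \left(- 7 \left(1 - 7\right) - 14\right)^{2} = \left(\left(-7\right) \left(-6\right) - 14\right)^{2} = \left(42 - 14\right)^{2} = 28^{2} = 784$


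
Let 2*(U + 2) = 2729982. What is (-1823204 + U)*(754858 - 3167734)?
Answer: 1105615976340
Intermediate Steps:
U = 1364989 (U = -2 + (1/2)*2729982 = -2 + 1364991 = 1364989)
(-1823204 + U)*(754858 - 3167734) = (-1823204 + 1364989)*(754858 - 3167734) = -458215*(-2412876) = 1105615976340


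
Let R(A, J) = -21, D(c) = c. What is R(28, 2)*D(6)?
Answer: -126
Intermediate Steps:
R(28, 2)*D(6) = -21*6 = -126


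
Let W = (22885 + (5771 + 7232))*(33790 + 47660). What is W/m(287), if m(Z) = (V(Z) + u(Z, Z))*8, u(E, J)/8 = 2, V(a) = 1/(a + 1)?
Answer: 105230793600/4609 ≈ 2.2832e+7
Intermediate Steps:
V(a) = 1/(1 + a)
W = 2923077600 (W = (22885 + 13003)*81450 = 35888*81450 = 2923077600)
u(E, J) = 16 (u(E, J) = 8*2 = 16)
m(Z) = 128 + 8/(1 + Z) (m(Z) = (1/(1 + Z) + 16)*8 = (16 + 1/(1 + Z))*8 = 128 + 8/(1 + Z))
W/m(287) = 2923077600/((8*(17 + 16*287)/(1 + 287))) = 2923077600/((8*(17 + 4592)/288)) = 2923077600/((8*(1/288)*4609)) = 2923077600/(4609/36) = 2923077600*(36/4609) = 105230793600/4609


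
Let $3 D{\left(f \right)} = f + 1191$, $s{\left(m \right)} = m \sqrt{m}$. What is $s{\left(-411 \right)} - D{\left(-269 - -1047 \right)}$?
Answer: $- \frac{1969}{3} - 411 i \sqrt{411} \approx -656.33 - 8332.3 i$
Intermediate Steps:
$s{\left(m \right)} = m^{\frac{3}{2}}$
$D{\left(f \right)} = 397 + \frac{f}{3}$ ($D{\left(f \right)} = \frac{f + 1191}{3} = \frac{1191 + f}{3} = 397 + \frac{f}{3}$)
$s{\left(-411 \right)} - D{\left(-269 - -1047 \right)} = \left(-411\right)^{\frac{3}{2}} - \left(397 + \frac{-269 - -1047}{3}\right) = - 411 i \sqrt{411} - \left(397 + \frac{-269 + 1047}{3}\right) = - 411 i \sqrt{411} - \left(397 + \frac{1}{3} \cdot 778\right) = - 411 i \sqrt{411} - \left(397 + \frac{778}{3}\right) = - 411 i \sqrt{411} - \frac{1969}{3} = - \frac{1969}{3} - 411 i \sqrt{411}$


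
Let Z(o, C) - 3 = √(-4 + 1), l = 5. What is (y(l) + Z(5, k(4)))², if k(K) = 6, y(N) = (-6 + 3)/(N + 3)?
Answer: 249/64 + 21*I*√3/4 ≈ 3.8906 + 9.0933*I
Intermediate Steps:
y(N) = -3/(3 + N)
Z(o, C) = 3 + I*√3 (Z(o, C) = 3 + √(-4 + 1) = 3 + √(-3) = 3 + I*√3)
(y(l) + Z(5, k(4)))² = (-3/(3 + 5) + (3 + I*√3))² = (-3/8 + (3 + I*√3))² = (21/8 + I*√3)²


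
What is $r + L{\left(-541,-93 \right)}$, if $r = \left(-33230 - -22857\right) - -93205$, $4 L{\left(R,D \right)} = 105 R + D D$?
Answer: $70793$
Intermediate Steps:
$L{\left(R,D \right)} = \frac{D^{2}}{4} + \frac{105 R}{4}$ ($L{\left(R,D \right)} = \frac{105 R + D D}{4} = \frac{105 R + D^{2}}{4} = \frac{D^{2} + 105 R}{4} = \frac{D^{2}}{4} + \frac{105 R}{4}$)
$r = 82832$ ($r = \left(-33230 + 22857\right) + 93205 = -10373 + 93205 = 82832$)
$r + L{\left(-541,-93 \right)} = 82832 + \left(\frac{\left(-93\right)^{2}}{4} + \frac{105}{4} \left(-541\right)\right) = 82832 + \left(\frac{1}{4} \cdot 8649 - \frac{56805}{4}\right) = 82832 + \left(\frac{8649}{4} - \frac{56805}{4}\right) = 82832 - 12039 = 70793$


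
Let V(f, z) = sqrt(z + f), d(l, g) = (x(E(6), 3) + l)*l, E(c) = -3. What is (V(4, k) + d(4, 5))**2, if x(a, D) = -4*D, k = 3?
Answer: (32 - sqrt(7))**2 ≈ 861.67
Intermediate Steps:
d(l, g) = l*(-12 + l) (d(l, g) = (-4*3 + l)*l = (-12 + l)*l = l*(-12 + l))
V(f, z) = sqrt(f + z)
(V(4, k) + d(4, 5))**2 = (sqrt(4 + 3) + 4*(-12 + 4))**2 = (sqrt(7) + 4*(-8))**2 = (sqrt(7) - 32)**2 = (-32 + sqrt(7))**2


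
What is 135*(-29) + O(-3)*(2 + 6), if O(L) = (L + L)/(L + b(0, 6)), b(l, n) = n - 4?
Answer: -3867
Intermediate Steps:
b(l, n) = -4 + n
O(L) = 2*L/(2 + L) (O(L) = (L + L)/(L + (-4 + 6)) = (2*L)/(L + 2) = (2*L)/(2 + L) = 2*L/(2 + L))
135*(-29) + O(-3)*(2 + 6) = 135*(-29) + (2*(-3)/(2 - 3))*(2 + 6) = -3915 + (2*(-3)/(-1))*8 = -3915 + (2*(-3)*(-1))*8 = -3915 + 6*8 = -3915 + 48 = -3867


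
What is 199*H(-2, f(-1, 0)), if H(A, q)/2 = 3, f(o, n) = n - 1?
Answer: 1194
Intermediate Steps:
f(o, n) = -1 + n
H(A, q) = 6 (H(A, q) = 2*3 = 6)
199*H(-2, f(-1, 0)) = 199*6 = 1194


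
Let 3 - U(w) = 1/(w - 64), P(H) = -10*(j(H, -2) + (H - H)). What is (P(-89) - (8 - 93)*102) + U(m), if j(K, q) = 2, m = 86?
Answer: 190365/22 ≈ 8653.0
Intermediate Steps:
P(H) = -20 (P(H) = -10*(2 + (H - H)) = -10*(2 + 0) = -10*2 = -20)
U(w) = 3 - 1/(-64 + w) (U(w) = 3 - 1/(w - 64) = 3 - 1/(-64 + w))
(P(-89) - (8 - 93)*102) + U(m) = (-20 - (8 - 93)*102) + (-193 + 3*86)/(-64 + 86) = (-20 - (-85)*102) + (-193 + 258)/22 = (-20 - 1*(-8670)) + (1/22)*65 = (-20 + 8670) + 65/22 = 8650 + 65/22 = 190365/22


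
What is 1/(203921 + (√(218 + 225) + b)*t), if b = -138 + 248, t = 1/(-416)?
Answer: 35289706816/7196302972212233 + 416*√443/7196302972212233 ≈ 4.9039e-6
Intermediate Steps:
t = -1/416 ≈ -0.0024038
b = 110
1/(203921 + (√(218 + 225) + b)*t) = 1/(203921 + (√(218 + 225) + 110)*(-1/416)) = 1/(203921 + (√443 + 110)*(-1/416)) = 1/(203921 + (110 + √443)*(-1/416)) = 1/(203921 + (-55/208 - √443/416)) = 1/(42415513/208 - √443/416)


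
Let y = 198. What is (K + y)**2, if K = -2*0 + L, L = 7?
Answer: 42025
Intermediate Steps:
K = 7 (K = -2*0 + 7 = 0 + 7 = 7)
(K + y)**2 = (7 + 198)**2 = 205**2 = 42025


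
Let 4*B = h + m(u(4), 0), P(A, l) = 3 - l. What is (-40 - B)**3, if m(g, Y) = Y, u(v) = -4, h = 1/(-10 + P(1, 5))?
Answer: -7066834559/110592 ≈ -63900.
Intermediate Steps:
h = -1/12 (h = 1/(-10 + (3 - 1*5)) = 1/(-10 + (3 - 5)) = 1/(-10 - 2) = 1/(-12) = -1/12 ≈ -0.083333)
B = -1/48 (B = (-1/12 + 0)/4 = (1/4)*(-1/12) = -1/48 ≈ -0.020833)
(-40 - B)**3 = (-40 - 1*(-1/48))**3 = (-40 + 1/48)**3 = (-1919/48)**3 = -7066834559/110592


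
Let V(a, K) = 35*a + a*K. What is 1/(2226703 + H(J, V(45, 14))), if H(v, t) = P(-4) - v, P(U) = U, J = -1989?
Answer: 1/2228688 ≈ 4.4869e-7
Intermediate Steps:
V(a, K) = 35*a + K*a
H(v, t) = -4 - v
1/(2226703 + H(J, V(45, 14))) = 1/(2226703 + (-4 - 1*(-1989))) = 1/(2226703 + (-4 + 1989)) = 1/(2226703 + 1985) = 1/2228688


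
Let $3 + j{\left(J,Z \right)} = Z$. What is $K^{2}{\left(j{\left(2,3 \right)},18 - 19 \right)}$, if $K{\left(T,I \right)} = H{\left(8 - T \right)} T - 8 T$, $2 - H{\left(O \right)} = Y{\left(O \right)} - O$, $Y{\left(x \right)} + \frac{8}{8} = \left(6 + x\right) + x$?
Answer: $0$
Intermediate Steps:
$j{\left(J,Z \right)} = -3 + Z$
$Y{\left(x \right)} = 5 + 2 x$ ($Y{\left(x \right)} = -1 + \left(\left(6 + x\right) + x\right) = -1 + \left(6 + 2 x\right) = 5 + 2 x$)
$H{\left(O \right)} = -3 - O$ ($H{\left(O \right)} = 2 - \left(\left(5 + 2 O\right) - O\right) = 2 - \left(5 + O\right) = -3 - O$)
$K{\left(T,I \right)} = - 8 T + T \left(-11 + T\right)$ ($K{\left(T,I \right)} = \left(-3 - \left(8 - T\right)\right) T - 8 T = \left(-3 + \left(-8 + T\right)\right) T - 8 T = \left(-11 + T\right) T - 8 T = T \left(-11 + T\right) - 8 T = - 8 T + T \left(-11 + T\right)$)
$K^{2}{\left(j{\left(2,3 \right)},18 - 19 \right)} = \left(\left(-3 + 3\right) \left(-19 + \left(-3 + 3\right)\right)\right)^{2} = \left(0 \left(-19 + 0\right)\right)^{2} = \left(0 \left(-19\right)\right)^{2} = 0^{2} = 0$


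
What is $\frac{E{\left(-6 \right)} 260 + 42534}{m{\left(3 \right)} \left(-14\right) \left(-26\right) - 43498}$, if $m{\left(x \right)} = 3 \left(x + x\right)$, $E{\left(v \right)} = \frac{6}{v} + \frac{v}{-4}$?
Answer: $- \frac{21332}{18473} \approx -1.1548$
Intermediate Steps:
$E{\left(v \right)} = \frac{6}{v} - \frac{v}{4}$ ($E{\left(v \right)} = \frac{6}{v} + v \left(- \frac{1}{4}\right) = \frac{6}{v} - \frac{v}{4}$)
$m{\left(x \right)} = 6 x$ ($m{\left(x \right)} = 3 \cdot 2 x = 6 x$)
$\frac{E{\left(-6 \right)} 260 + 42534}{m{\left(3 \right)} \left(-14\right) \left(-26\right) - 43498} = \frac{\left(\frac{6}{-6} - - \frac{3}{2}\right) 260 + 42534}{6 \cdot 3 \left(-14\right) \left(-26\right) - 43498} = \frac{\left(6 \left(- \frac{1}{6}\right) + \frac{3}{2}\right) 260 + 42534}{18 \left(-14\right) \left(-26\right) - 43498} = \frac{\left(-1 + \frac{3}{2}\right) 260 + 42534}{\left(-252\right) \left(-26\right) - 43498} = \frac{\frac{1}{2} \cdot 260 + 42534}{6552 - 43498} = \frac{130 + 42534}{-36946} = 42664 \left(- \frac{1}{36946}\right) = - \frac{21332}{18473}$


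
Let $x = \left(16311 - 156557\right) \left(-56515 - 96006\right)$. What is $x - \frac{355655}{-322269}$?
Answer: $\frac{6893482207592309}{322269} \approx 2.139 \cdot 10^{10}$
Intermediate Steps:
$x = 21390460166$ ($x = \left(-140246\right) \left(-152521\right) = 21390460166$)
$x - \frac{355655}{-322269} = 21390460166 - \frac{355655}{-322269} = 21390460166 - - \frac{355655}{322269} = 21390460166 + \frac{355655}{322269} = \frac{6893482207592309}{322269}$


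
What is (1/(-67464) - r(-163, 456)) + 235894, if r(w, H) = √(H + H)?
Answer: 15914352815/67464 - 4*√57 ≈ 2.3586e+5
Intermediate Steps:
r(w, H) = √2*√H (r(w, H) = √(2*H) = √2*√H)
(1/(-67464) - r(-163, 456)) + 235894 = (1/(-67464) - √2*√456) + 235894 = (-1/67464 - √2*2*√114) + 235894 = (-1/67464 - 4*√57) + 235894 = 15914352815/67464 - 4*√57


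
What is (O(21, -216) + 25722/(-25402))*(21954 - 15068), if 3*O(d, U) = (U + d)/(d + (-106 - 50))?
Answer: -1254174724/342927 ≈ -3657.3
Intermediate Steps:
O(d, U) = (U + d)/(3*(-156 + d)) (O(d, U) = ((U + d)/(d + (-106 - 50)))/3 = ((U + d)/(d - 156))/3 = ((U + d)/(-156 + d))/3 = (U + d)/(3*(-156 + d)))
(O(21, -216) + 25722/(-25402))*(21954 - 15068) = ((-216 + 21)/(3*(-156 + 21)) + 25722/(-25402))*(21954 - 15068) = ((⅓)*(-195)/(-135) + 25722*(-1/25402))*6886 = ((⅓)*(-1/135)*(-195) - 12861/12701)*6886 = (13/27 - 12861/12701)*6886 = -182134/342927*6886 = -1254174724/342927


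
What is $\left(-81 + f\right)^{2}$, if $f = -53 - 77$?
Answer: $44521$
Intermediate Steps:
$f = -130$
$\left(-81 + f\right)^{2} = \left(-81 - 130\right)^{2} = \left(-211\right)^{2} = 44521$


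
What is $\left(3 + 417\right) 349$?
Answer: $146580$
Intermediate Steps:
$\left(3 + 417\right) 349 = 420 \cdot 349 = 146580$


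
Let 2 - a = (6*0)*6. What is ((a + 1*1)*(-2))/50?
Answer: -3/25 ≈ -0.12000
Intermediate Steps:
a = 2 (a = 2 - 6*0*6 = 2 - 0*6 = 2 - 1*0 = 2 + 0 = 2)
((a + 1*1)*(-2))/50 = ((2 + 1*1)*(-2))/50 = ((2 + 1)*(-2))*(1/50) = (3*(-2))*(1/50) = -6*1/50 = -3/25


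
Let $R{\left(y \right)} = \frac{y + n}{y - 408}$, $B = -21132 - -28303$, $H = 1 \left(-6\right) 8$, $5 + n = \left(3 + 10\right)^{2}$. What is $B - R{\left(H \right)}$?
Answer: $\frac{817523}{114} \approx 7171.3$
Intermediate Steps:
$n = 164$ ($n = -5 + \left(3 + 10\right)^{2} = -5 + 13^{2} = -5 + 169 = 164$)
$H = -48$ ($H = \left(-6\right) 8 = -48$)
$B = 7171$ ($B = -21132 + 28303 = 7171$)
$R{\left(y \right)} = \frac{164 + y}{-408 + y}$ ($R{\left(y \right)} = \frac{y + 164}{y - 408} = \frac{164 + y}{y - 408} = \frac{164 + y}{-408 + y}$)
$B - R{\left(H \right)} = 7171 - \frac{164 - 48}{-408 - 48} = 7171 - \frac{1}{-456} \cdot 116 = 7171 - \left(- \frac{1}{456}\right) 116 = 7171 - - \frac{29}{114} = 7171 + \frac{29}{114} = \frac{817523}{114}$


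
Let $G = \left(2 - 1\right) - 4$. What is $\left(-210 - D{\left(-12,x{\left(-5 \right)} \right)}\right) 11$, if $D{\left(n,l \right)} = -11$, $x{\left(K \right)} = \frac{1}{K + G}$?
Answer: $-2189$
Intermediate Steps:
$G = -3$ ($G = 1 - 4 = -3$)
$x{\left(K \right)} = \frac{1}{-3 + K}$ ($x{\left(K \right)} = \frac{1}{K - 3} = \frac{1}{-3 + K}$)
$\left(-210 - D{\left(-12,x{\left(-5 \right)} \right)}\right) 11 = \left(-210 - -11\right) 11 = \left(-210 + 11\right) 11 = \left(-199\right) 11 = -2189$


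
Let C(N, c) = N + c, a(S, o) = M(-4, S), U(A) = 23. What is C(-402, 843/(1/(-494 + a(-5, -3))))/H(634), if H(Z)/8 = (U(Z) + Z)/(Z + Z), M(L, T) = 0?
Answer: -7341086/73 ≈ -1.0056e+5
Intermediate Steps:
a(S, o) = 0
H(Z) = 4*(23 + Z)/Z (H(Z) = 8*((23 + Z)/(Z + Z)) = 8*((23 + Z)/((2*Z))) = 8*((23 + Z)*(1/(2*Z))) = 8*((23 + Z)/(2*Z)) = 4*(23 + Z)/Z)
C(-402, 843/(1/(-494 + a(-5, -3))))/H(634) = (-402 + 843/(1/(-494 + 0)))/(4 + 92/634) = (-402 + 843/(1/(-494)))/(4 + 92*(1/634)) = (-402 + 843/(-1/494))/(4 + 46/317) = (-402 + 843*(-494))/(1314/317) = (-402 - 416442)*(317/1314) = -416844*317/1314 = -7341086/73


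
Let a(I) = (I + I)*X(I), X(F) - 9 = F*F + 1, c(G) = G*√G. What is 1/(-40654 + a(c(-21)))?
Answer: -20327/1585957674380 - 194271*I*√21/1585957674380 ≈ -1.2817e-8 - 5.6134e-7*I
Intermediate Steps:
c(G) = G^(3/2)
X(F) = 10 + F² (X(F) = 9 + (F*F + 1) = 9 + (F² + 1) = 9 + (1 + F²) = 10 + F²)
a(I) = 2*I*(10 + I²) (a(I) = (I + I)*(10 + I²) = (2*I)*(10 + I²) = 2*I*(10 + I²))
1/(-40654 + a(c(-21))) = 1/(-40654 + 2*(-21)^(3/2)*(10 + ((-21)^(3/2))²)) = 1/(-40654 + 2*(-21*I*√21)*(10 + (-21*I*√21)²)) = 1/(-40654 + 2*(-21*I*√21)*(10 - 9261)) = 1/(-40654 + 2*(-21*I*√21)*(-9251)) = 1/(-40654 + 388542*I*√21)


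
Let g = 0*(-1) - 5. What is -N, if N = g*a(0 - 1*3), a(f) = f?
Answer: -15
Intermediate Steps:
g = -5 (g = 0 - 5 = -5)
N = 15 (N = -5*(0 - 1*3) = -5*(0 - 3) = -5*(-3) = 15)
-N = -1*15 = -15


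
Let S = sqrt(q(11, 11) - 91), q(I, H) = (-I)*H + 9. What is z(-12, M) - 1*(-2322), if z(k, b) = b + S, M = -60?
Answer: 2262 + I*sqrt(203) ≈ 2262.0 + 14.248*I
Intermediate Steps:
q(I, H) = 9 - H*I (q(I, H) = -H*I + 9 = 9 - H*I)
S = I*sqrt(203) (S = sqrt((9 - 1*11*11) - 91) = sqrt((9 - 121) - 91) = sqrt(-112 - 91) = sqrt(-203) = I*sqrt(203) ≈ 14.248*I)
z(k, b) = b + I*sqrt(203)
z(-12, M) - 1*(-2322) = (-60 + I*sqrt(203)) - 1*(-2322) = (-60 + I*sqrt(203)) + 2322 = 2262 + I*sqrt(203)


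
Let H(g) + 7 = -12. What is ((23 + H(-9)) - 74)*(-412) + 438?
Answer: 29278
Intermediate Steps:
H(g) = -19 (H(g) = -7 - 12 = -19)
((23 + H(-9)) - 74)*(-412) + 438 = ((23 - 19) - 74)*(-412) + 438 = (4 - 74)*(-412) + 438 = -70*(-412) + 438 = 28840 + 438 = 29278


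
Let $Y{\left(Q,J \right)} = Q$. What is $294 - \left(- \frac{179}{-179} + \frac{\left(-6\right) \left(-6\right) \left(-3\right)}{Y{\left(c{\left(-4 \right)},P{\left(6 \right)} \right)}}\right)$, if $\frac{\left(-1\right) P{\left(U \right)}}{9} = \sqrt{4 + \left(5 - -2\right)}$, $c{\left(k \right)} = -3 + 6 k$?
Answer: $289$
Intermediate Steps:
$P{\left(U \right)} = - 9 \sqrt{11}$ ($P{\left(U \right)} = - 9 \sqrt{4 + \left(5 - -2\right)} = - 9 \sqrt{4 + \left(5 + 2\right)} = - 9 \sqrt{4 + 7} = - 9 \sqrt{11}$)
$294 - \left(- \frac{179}{-179} + \frac{\left(-6\right) \left(-6\right) \left(-3\right)}{Y{\left(c{\left(-4 \right)},P{\left(6 \right)} \right)}}\right) = 294 - \left(- \frac{179}{-179} + \frac{\left(-6\right) \left(-6\right) \left(-3\right)}{-3 + 6 \left(-4\right)}\right) = 294 - \left(\left(-179\right) \left(- \frac{1}{179}\right) + \frac{36 \left(-3\right)}{-3 - 24}\right) = 294 - \left(1 - \frac{108}{-27}\right) = 294 - \left(1 - -4\right) = 294 - \left(1 + 4\right) = 294 - 5 = 289$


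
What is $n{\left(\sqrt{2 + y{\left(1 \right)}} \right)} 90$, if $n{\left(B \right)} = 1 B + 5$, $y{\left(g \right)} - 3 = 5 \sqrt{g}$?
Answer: $450 + 90 \sqrt{10} \approx 734.61$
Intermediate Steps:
$y{\left(g \right)} = 3 + 5 \sqrt{g}$
$n{\left(B \right)} = 5 + B$ ($n{\left(B \right)} = B + 5 = 5 + B$)
$n{\left(\sqrt{2 + y{\left(1 \right)}} \right)} 90 = \left(5 + \sqrt{2 + \left(3 + 5 \sqrt{1}\right)}\right) 90 = \left(5 + \sqrt{2 + \left(3 + 5 \cdot 1\right)}\right) 90 = \left(5 + \sqrt{2 + \left(3 + 5\right)}\right) 90 = \left(5 + \sqrt{2 + 8}\right) 90 = \left(5 + \sqrt{10}\right) 90 = 450 + 90 \sqrt{10}$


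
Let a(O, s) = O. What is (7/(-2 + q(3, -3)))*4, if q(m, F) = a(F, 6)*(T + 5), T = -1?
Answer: -2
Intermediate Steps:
q(m, F) = 4*F (q(m, F) = F*(-1 + 5) = F*4 = 4*F)
(7/(-2 + q(3, -3)))*4 = (7/(-2 + 4*(-3)))*4 = (7/(-2 - 12))*4 = (7/(-14))*4 = -1/14*7*4 = -½*4 = -2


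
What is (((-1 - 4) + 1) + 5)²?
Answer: 1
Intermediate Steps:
(((-1 - 4) + 1) + 5)² = ((-5 + 1) + 5)² = (-4 + 5)² = 1² = 1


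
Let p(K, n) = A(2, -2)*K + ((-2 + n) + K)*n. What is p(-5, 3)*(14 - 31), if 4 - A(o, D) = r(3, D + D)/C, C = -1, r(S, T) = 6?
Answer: 1054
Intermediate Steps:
A(o, D) = 10 (A(o, D) = 4 - 6/(-1) = 4 - 6*(-1) = 4 - 1*(-6) = 4 + 6 = 10)
p(K, n) = 10*K + n*(-2 + K + n) (p(K, n) = 10*K + ((-2 + n) + K)*n = 10*K + (-2 + K + n)*n = 10*K + n*(-2 + K + n))
p(-5, 3)*(14 - 31) = (3**2 - 2*3 + 10*(-5) - 5*3)*(14 - 31) = (9 - 6 - 50 - 15)*(-17) = -62*(-17) = 1054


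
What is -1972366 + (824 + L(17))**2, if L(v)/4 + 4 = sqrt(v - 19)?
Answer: -1319534 + 6464*I*sqrt(2) ≈ -1.3195e+6 + 9141.5*I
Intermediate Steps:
L(v) = -16 + 4*sqrt(-19 + v) (L(v) = -16 + 4*sqrt(v - 19) = -16 + 4*sqrt(-19 + v))
-1972366 + (824 + L(17))**2 = -1972366 + (824 + (-16 + 4*sqrt(-19 + 17)))**2 = -1972366 + (824 + (-16 + 4*sqrt(-2)))**2 = -1972366 + (824 + (-16 + 4*(I*sqrt(2))))**2 = -1972366 + (824 + (-16 + 4*I*sqrt(2)))**2 = -1972366 + (808 + 4*I*sqrt(2))**2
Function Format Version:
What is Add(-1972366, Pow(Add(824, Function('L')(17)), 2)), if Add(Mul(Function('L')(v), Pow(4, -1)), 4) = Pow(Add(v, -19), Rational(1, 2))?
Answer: Add(-1319534, Mul(6464, I, Pow(2, Rational(1, 2)))) ≈ Add(-1.3195e+6, Mul(9141.5, I))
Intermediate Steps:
Function('L')(v) = Add(-16, Mul(4, Pow(Add(-19, v), Rational(1, 2)))) (Function('L')(v) = Add(-16, Mul(4, Pow(Add(v, -19), Rational(1, 2)))) = Add(-16, Mul(4, Pow(Add(-19, v), Rational(1, 2)))))
Add(-1972366, Pow(Add(824, Function('L')(17)), 2)) = Add(-1972366, Pow(Add(824, Add(-16, Mul(4, Pow(Add(-19, 17), Rational(1, 2))))), 2)) = Add(-1972366, Pow(Add(824, Add(-16, Mul(4, Pow(-2, Rational(1, 2))))), 2)) = Add(-1972366, Pow(Add(824, Add(-16, Mul(4, Mul(I, Pow(2, Rational(1, 2)))))), 2)) = Add(-1972366, Pow(Add(824, Add(-16, Mul(4, I, Pow(2, Rational(1, 2))))), 2)) = Add(-1972366, Pow(Add(808, Mul(4, I, Pow(2, Rational(1, 2)))), 2))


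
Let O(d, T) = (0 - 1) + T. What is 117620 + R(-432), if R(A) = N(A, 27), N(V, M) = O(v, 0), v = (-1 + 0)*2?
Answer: 117619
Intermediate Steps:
v = -2 (v = -1*2 = -2)
O(d, T) = -1 + T
N(V, M) = -1 (N(V, M) = -1 + 0 = -1)
R(A) = -1
117620 + R(-432) = 117620 - 1 = 117619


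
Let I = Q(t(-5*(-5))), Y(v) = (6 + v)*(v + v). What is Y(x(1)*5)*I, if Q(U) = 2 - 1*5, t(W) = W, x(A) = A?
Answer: -330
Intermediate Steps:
Q(U) = -3 (Q(U) = 2 - 5 = -3)
Y(v) = 2*v*(6 + v) (Y(v) = (6 + v)*(2*v) = 2*v*(6 + v))
I = -3
Y(x(1)*5)*I = (2*(1*5)*(6 + 1*5))*(-3) = (2*5*(6 + 5))*(-3) = (2*5*11)*(-3) = 110*(-3) = -330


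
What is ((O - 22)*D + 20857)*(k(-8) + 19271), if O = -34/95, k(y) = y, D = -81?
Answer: 41482080717/95 ≈ 4.3665e+8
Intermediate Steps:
O = -34/95 (O = -34*1/95 = -34/95 ≈ -0.35789)
((O - 22)*D + 20857)*(k(-8) + 19271) = ((-34/95 - 22)*(-81) + 20857)*(-8 + 19271) = (-2124/95*(-81) + 20857)*19263 = (172044/95 + 20857)*19263 = (2153459/95)*19263 = 41482080717/95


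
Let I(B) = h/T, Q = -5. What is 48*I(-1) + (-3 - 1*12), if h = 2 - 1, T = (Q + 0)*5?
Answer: -423/25 ≈ -16.920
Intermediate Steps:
T = -25 (T = (-5 + 0)*5 = -5*5 = -25)
h = 1
I(B) = -1/25 (I(B) = 1/(-25) = 1*(-1/25) = -1/25)
48*I(-1) + (-3 - 1*12) = 48*(-1/25) + (-3 - 1*12) = -48/25 + (-3 - 12) = -48/25 - 15 = -423/25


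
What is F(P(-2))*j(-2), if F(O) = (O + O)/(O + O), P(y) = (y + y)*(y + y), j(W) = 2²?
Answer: 4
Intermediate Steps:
j(W) = 4
P(y) = 4*y² (P(y) = (2*y)*(2*y) = 4*y²)
F(O) = 1 (F(O) = (2*O)/((2*O)) = (2*O)*(1/(2*O)) = 1)
F(P(-2))*j(-2) = 1*4 = 4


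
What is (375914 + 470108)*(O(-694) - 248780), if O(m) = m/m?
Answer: -210472507138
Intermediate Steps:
O(m) = 1
(375914 + 470108)*(O(-694) - 248780) = (375914 + 470108)*(1 - 248780) = 846022*(-248779) = -210472507138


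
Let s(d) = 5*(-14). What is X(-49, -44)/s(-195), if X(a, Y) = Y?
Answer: 22/35 ≈ 0.62857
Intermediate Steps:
s(d) = -70
X(-49, -44)/s(-195) = -44/(-70) = -44*(-1/70) = 22/35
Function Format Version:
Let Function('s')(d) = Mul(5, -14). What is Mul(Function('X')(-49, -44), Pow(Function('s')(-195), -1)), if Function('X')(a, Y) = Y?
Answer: Rational(22, 35) ≈ 0.62857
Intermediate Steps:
Function('s')(d) = -70
Mul(Function('X')(-49, -44), Pow(Function('s')(-195), -1)) = Mul(-44, Pow(-70, -1)) = Mul(-44, Rational(-1, 70)) = Rational(22, 35)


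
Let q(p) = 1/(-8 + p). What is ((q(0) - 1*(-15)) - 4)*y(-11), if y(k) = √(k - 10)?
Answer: 87*I*√21/8 ≈ 49.836*I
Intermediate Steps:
y(k) = √(-10 + k)
((q(0) - 1*(-15)) - 4)*y(-11) = ((1/(-8 + 0) - 1*(-15)) - 4)*√(-10 - 11) = ((1/(-8) + 15) - 4)*√(-21) = ((-⅛ + 15) - 4)*(I*√21) = (119/8 - 4)*(I*√21) = 87*(I*√21)/8 = 87*I*√21/8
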